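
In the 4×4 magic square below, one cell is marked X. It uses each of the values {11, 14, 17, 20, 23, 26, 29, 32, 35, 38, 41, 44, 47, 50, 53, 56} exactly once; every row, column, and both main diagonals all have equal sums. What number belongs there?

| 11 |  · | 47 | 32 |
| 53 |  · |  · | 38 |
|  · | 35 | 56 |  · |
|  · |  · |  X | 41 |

The 16 entries sum to 536, so each line sums to 536/4 = 134.
Row 1 needs 134; the known cells sum to 90, so (1,2) = 44.
Using column 4: 32 + 38 + 41 + ? → (3,4) = 134 − 111 = 23.
Main diagonal: 11 + 56 + 41 + ? = 134, so (2,2) = 26.
From row 2, 134 − (53 + 26 + 38) gives (2,3) = 17.
Row 3: 35 + 56 + 23 + ? = 134, so (3,1) = 20.
From column 1, 134 − (11 + 53 + 20) gives (4,1) = 50.
Column 2 must total 134; the given cells sum to 105, so (4,2) = 29.
Column 3 needs 134; the known cells sum to 120, so (4,3) = 14.

14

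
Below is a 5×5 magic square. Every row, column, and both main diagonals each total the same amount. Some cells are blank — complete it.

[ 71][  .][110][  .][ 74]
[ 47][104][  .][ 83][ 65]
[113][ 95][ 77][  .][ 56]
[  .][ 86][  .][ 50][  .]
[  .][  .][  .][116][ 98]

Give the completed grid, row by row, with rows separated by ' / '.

Main diagonal is already complete: 71 + 104 + 77 + 50 + 98 = 400, so that is the magic constant.
Row 2 must total 400; the given cells sum to 299, so (2,3) = 101.
Row 3 must total 400; the given cells sum to 341, so (3,4) = 59.
From column 4, 400 − (83 + 59 + 50 + 116) gives (1,4) = 92.
Column 5: 74 + 65 + 56 + 98 + ? = 400, so (4,5) = 107.
From anti-diagonal, 400 − (74 + 83 + 77 + 86) gives (5,1) = 80.
Row 1 needs 400; the known cells sum to 347, so (1,2) = 53.
Column 1 must total 400; the given cells sum to 311, so (4,1) = 89.
Column 2 must total 400; the given cells sum to 338, so (5,2) = 62.
Row 4 needs 400; the known cells sum to 332, so (4,3) = 68.
Using row 5: 80 + 62 + 116 + 98 + ? → (5,3) = 400 − 356 = 44.

71 53 110 92 74 / 47 104 101 83 65 / 113 95 77 59 56 / 89 86 68 50 107 / 80 62 44 116 98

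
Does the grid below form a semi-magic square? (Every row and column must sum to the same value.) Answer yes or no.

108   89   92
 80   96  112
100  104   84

No — row 2 sums to 288 but row 1 sums to 289.

Row 1: 108 + 89 + 92 = 289.
Row 2: 80 + 96 + 112 = 288.
Row 3: 100 + 104 + 84 = 288.
Column 1: 108 + 80 + 100 = 288.
Column 2: 89 + 96 + 104 = 289.
Column 3: 92 + 112 + 84 = 288.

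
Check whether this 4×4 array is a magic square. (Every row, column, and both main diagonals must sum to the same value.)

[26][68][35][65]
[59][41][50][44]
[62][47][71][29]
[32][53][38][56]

Row 1: 26 + 68 + 35 + 65 = 194.
Row 2: 59 + 41 + 50 + 44 = 194.
Row 3: 62 + 47 + 71 + 29 = 209.
Row 4: 32 + 53 + 38 + 56 = 179.
Column 1: 26 + 59 + 62 + 32 = 179.
Column 2: 68 + 41 + 47 + 53 = 209.
Column 3: 35 + 50 + 71 + 38 = 194.
Column 4: 65 + 44 + 29 + 56 = 194.
Main diagonal: 26 + 41 + 71 + 56 = 194.
Anti-diagonal: 65 + 50 + 47 + 32 = 194.

No — column 4 sums to 194 but row 4 sums to 179.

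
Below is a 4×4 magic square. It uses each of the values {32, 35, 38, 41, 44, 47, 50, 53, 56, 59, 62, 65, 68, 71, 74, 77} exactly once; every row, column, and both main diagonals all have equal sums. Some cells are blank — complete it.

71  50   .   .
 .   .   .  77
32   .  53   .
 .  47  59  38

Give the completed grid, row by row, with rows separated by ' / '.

71 50 62 35 / 41 56 44 77 / 32 65 53 68 / 74 47 59 38

The 16 entries sum to 872, so each line sums to 872/4 = 218.
Row 4 needs 218; the known cells sum to 144, so (4,1) = 74.
Using column 1: 71 + 32 + 74 + ? → (2,1) = 218 − 177 = 41.
Using main diagonal: 71 + 53 + 38 + ? → (2,2) = 218 − 162 = 56.
Row 2 needs 218; the known cells sum to 174, so (2,3) = 44.
The remaining cell in column 2 is (3,2) = 218 − 153 = 65.
Column 3: 44 + 53 + 59 + ? = 218, so (1,3) = 62.
Using anti-diagonal: 44 + 65 + 74 + ? → (1,4) = 218 − 183 = 35.
Row 3 needs 218; the known cells sum to 150, so (3,4) = 68.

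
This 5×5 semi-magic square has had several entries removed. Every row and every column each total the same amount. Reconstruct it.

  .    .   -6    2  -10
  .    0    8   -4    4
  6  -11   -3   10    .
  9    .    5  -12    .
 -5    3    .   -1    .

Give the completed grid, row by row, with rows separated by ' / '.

-2 11 -6 2 -10 / -13 0 8 -4 4 / 6 -11 -3 10 -7 / 9 -8 5 -12 1 / -5 3 -9 -1 7

Column 4 is already complete: 2 + -4 + 10 + -12 + -1 = -5, so that is the magic constant.
Row 2 needs -5; the known cells sum to 8, so (2,1) = -13.
Row 3 needs -5; the known cells sum to 2, so (3,5) = -7.
Column 1: -13 + 6 + 9 + (-5) + ? = -5, so (1,1) = -2.
Using column 3: -6 + 8 + (-3) + 5 + ? → (5,3) = -5 − 4 = -9.
The remaining cell in row 1 is (1,2) = -5 − (-16) = 11.
Row 5 needs -5; the known cells sum to -12, so (5,5) = 7.
The remaining cell in column 2 is (4,2) = -5 − 3 = -8.
Using column 5: -10 + 4 + (-7) + 7 + ? → (4,5) = -5 − (-6) = 1.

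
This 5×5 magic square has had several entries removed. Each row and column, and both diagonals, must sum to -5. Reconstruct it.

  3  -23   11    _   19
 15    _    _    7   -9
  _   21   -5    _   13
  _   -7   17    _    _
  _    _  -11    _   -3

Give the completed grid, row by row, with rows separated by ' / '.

3 -23 11 -15 19 / 15 -1 -17 7 -9 / -13 21 -5 -21 13 / 9 -7 17 1 -25 / -19 5 -11 23 -3

Row 1: 3 + (-23) + 11 + 19 + ? = -5, so (1,4) = -15.
Column 3 must total -5; the given cells sum to 12, so (2,3) = -17.
Column 5 must total -5; the given cells sum to 20, so (4,5) = -25.
From anti-diagonal, -5 − (19 + 7 + (-5) + (-7)) gives (5,1) = -19.
Row 2: 15 + (-17) + 7 + (-9) + ? = -5, so (2,2) = -1.
Column 2: -23 + (-1) + 21 + (-7) + ? = -5, so (5,2) = 5.
Main diagonal: 3 + (-1) + (-5) + (-3) + ? = -5, so (4,4) = 1.
Row 4 needs -5; the known cells sum to -14, so (4,1) = 9.
The remaining cell in row 5 is (5,4) = -5 − (-28) = 23.
Column 1: 3 + 15 + 9 + (-19) + ? = -5, so (3,1) = -13.
Using column 4: -15 + 7 + 1 + 23 + ? → (3,4) = -5 − 16 = -21.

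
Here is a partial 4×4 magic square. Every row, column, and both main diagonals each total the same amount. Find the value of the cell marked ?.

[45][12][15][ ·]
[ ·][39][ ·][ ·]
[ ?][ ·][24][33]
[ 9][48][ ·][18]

42

Main diagonal is complete and sums to 126; that is the magic constant.
The remaining cell in row 1 is (1,4) = 126 − 72 = 54.
The remaining cell in row 4 is (4,3) = 126 − 75 = 51.
Column 2 needs 126; the known cells sum to 99, so (3,2) = 27.
Column 3: 15 + 24 + 51 + ? = 126, so (2,3) = 36.
Column 4 needs 126; the known cells sum to 105, so (2,4) = 21.
The remaining cell in row 2 is (2,1) = 126 − 96 = 30.
Row 3 needs 126; the known cells sum to 84, so (3,1) = 42.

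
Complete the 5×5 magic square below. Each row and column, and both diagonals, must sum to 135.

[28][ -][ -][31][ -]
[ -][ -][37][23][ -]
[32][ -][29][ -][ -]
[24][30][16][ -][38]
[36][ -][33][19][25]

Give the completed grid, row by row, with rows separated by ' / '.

Using row 4: 24 + 30 + 16 + 38 + ? → (4,4) = 135 − 108 = 27.
Row 5 needs 135; the known cells sum to 113, so (5,2) = 22.
From column 1, 135 − (28 + 32 + 24 + 36) gives (2,1) = 15.
The remaining cell in column 3 is (1,3) = 135 − 115 = 20.
From column 4, 135 − (31 + 23 + 27 + 19) gives (3,4) = 35.
From main diagonal, 135 − (28 + 29 + 27 + 25) gives (2,2) = 26.
Anti-diagonal needs 135; the known cells sum to 118, so (1,5) = 17.
Row 1 must total 135; the given cells sum to 96, so (1,2) = 39.
From row 2, 135 − (15 + 26 + 37 + 23) gives (2,5) = 34.
Using column 2: 39 + 26 + 30 + 22 + ? → (3,2) = 135 − 117 = 18.
The remaining cell in column 5 is (3,5) = 135 − 114 = 21.

28 39 20 31 17 / 15 26 37 23 34 / 32 18 29 35 21 / 24 30 16 27 38 / 36 22 33 19 25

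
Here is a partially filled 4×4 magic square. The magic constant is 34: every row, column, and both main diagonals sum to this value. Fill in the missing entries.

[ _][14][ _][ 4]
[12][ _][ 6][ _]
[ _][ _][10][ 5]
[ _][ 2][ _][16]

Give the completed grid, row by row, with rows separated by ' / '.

1 14 15 4 / 12 7 6 9 / 8 11 10 5 / 13 2 3 16

Column 4 needs 34; the known cells sum to 25, so (2,4) = 9.
Row 2: 12 + 6 + 9 + ? = 34, so (2,2) = 7.
Column 2 must total 34; the given cells sum to 23, so (3,2) = 11.
The remaining cell in main diagonal is (1,1) = 34 − 33 = 1.
From anti-diagonal, 34 − (4 + 6 + 11) gives (4,1) = 13.
From row 1, 34 − (1 + 14 + 4) gives (1,3) = 15.
From row 3, 34 − (11 + 10 + 5) gives (3,1) = 8.
Using row 4: 13 + 2 + 16 + ? → (4,3) = 34 − 31 = 3.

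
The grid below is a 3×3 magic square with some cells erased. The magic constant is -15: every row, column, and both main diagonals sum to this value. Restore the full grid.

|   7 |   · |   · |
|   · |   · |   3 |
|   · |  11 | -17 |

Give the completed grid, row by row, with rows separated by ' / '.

7 -21 -1 / -13 -5 3 / -9 11 -17

Row 3 must total -15; the given cells sum to -6, so (3,1) = -9.
Column 1 needs -15; the known cells sum to -2, so (2,1) = -13.
Column 3: 3 + (-17) + ? = -15, so (1,3) = -1.
Main diagonal needs -15; the known cells sum to -10, so (2,2) = -5.
Row 1: 7 + (-1) + ? = -15, so (1,2) = -21.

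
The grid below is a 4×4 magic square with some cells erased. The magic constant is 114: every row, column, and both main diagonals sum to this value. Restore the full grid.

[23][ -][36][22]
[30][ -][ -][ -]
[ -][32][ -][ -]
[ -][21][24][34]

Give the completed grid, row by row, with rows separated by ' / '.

Row 1 must total 114; the given cells sum to 81, so (1,2) = 33.
From row 4, 114 − (21 + 24 + 34) gives (4,1) = 35.
Column 1: 23 + 30 + 35 + ? = 114, so (3,1) = 26.
The remaining cell in column 2 is (2,2) = 114 − 86 = 28.
Main diagonal needs 114; the known cells sum to 85, so (3,3) = 29.
Using anti-diagonal: 22 + 32 + 35 + ? → (2,3) = 114 − 89 = 25.
Row 2: 30 + 28 + 25 + ? = 114, so (2,4) = 31.
Using row 3: 26 + 32 + 29 + ? → (3,4) = 114 − 87 = 27.

23 33 36 22 / 30 28 25 31 / 26 32 29 27 / 35 21 24 34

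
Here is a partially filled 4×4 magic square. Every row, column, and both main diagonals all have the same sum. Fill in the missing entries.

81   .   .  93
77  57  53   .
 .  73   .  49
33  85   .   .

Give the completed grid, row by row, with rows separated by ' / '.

81 37 41 93 / 77 57 53 65 / 61 73 69 49 / 33 85 89 45

Anti-diagonal is already complete: 93 + 53 + 73 + 33 = 252, so that is the magic constant.
Row 2 needs 252; the known cells sum to 187, so (2,4) = 65.
From column 1, 252 − (81 + 77 + 33) gives (3,1) = 61.
Column 2 needs 252; the known cells sum to 215, so (1,2) = 37.
Column 4 needs 252; the known cells sum to 207, so (4,4) = 45.
Main diagonal needs 252; the known cells sum to 183, so (3,3) = 69.
Row 1: 81 + 37 + 93 + ? = 252, so (1,3) = 41.
Row 4 must total 252; the given cells sum to 163, so (4,3) = 89.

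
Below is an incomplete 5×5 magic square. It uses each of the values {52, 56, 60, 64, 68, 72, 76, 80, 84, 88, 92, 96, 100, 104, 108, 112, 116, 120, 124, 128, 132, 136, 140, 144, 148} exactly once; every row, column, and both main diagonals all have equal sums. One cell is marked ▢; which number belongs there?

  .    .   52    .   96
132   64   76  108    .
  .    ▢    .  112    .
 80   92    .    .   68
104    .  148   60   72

The 25 entries sum to 2500, so each line sums to 2500/5 = 500.
Row 2 must total 500; the given cells sum to 380, so (2,5) = 120.
From row 5, 500 − (104 + 148 + 60 + 72) gives (5,2) = 116.
Column 5 must total 500; the given cells sum to 356, so (3,5) = 144.
Anti-diagonal: 96 + 108 + 92 + 104 + ? = 500, so (3,3) = 100.
The remaining cell in column 3 is (4,3) = 500 − 376 = 124.
Using row 4: 80 + 92 + 124 + 68 + ? → (4,4) = 500 − 364 = 136.
Using column 4: 108 + 112 + 136 + 60 + ? → (1,4) = 500 − 416 = 84.
From main diagonal, 500 − (64 + 100 + 136 + 72) gives (1,1) = 128.
Row 1: 128 + 52 + 84 + 96 + ? = 500, so (1,2) = 140.
Using column 1: 128 + 132 + 80 + 104 + ? → (3,1) = 500 − 444 = 56.
Column 2: 140 + 64 + 92 + 116 + ? = 500, so (3,2) = 88.

88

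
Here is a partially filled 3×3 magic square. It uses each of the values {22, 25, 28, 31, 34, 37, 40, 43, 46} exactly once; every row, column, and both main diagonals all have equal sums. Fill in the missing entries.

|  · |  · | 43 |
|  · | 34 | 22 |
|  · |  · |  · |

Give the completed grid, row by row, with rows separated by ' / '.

The 9 entries sum to 306, so each line sums to 306/3 = 102.
From row 2, 102 − (34 + 22) gives (2,1) = 46.
Using column 3: 43 + 22 + ? → (3,3) = 102 − 65 = 37.
Using main diagonal: 34 + 37 + ? → (1,1) = 102 − 71 = 31.
Anti-diagonal: 43 + 34 + ? = 102, so (3,1) = 25.
Using row 1: 31 + 43 + ? → (1,2) = 102 − 74 = 28.
Row 3: 25 + 37 + ? = 102, so (3,2) = 40.

31 28 43 / 46 34 22 / 25 40 37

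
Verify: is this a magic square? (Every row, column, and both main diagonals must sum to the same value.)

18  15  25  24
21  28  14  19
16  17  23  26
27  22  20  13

Row 1: 18 + 15 + 25 + 24 = 82.
Row 2: 21 + 28 + 14 + 19 = 82.
Row 3: 16 + 17 + 23 + 26 = 82.
Row 4: 27 + 22 + 20 + 13 = 82.
Column 1: 18 + 21 + 16 + 27 = 82.
Column 2: 15 + 28 + 17 + 22 = 82.
Column 3: 25 + 14 + 23 + 20 = 82.
Column 4: 24 + 19 + 26 + 13 = 82.
Main diagonal: 18 + 28 + 23 + 13 = 82.
Anti-diagonal: 24 + 14 + 17 + 27 = 82.
All lines sum to 82.

Yes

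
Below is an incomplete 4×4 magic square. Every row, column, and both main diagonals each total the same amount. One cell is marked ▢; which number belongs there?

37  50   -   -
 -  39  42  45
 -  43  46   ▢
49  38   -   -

41

Column 2 is complete and sums to 170; that is the magic constant.
Using row 2: 39 + 42 + 45 + ? → (2,1) = 170 − 126 = 44.
Using column 1: 37 + 44 + 49 + ? → (3,1) = 170 − 130 = 40.
Main diagonal must total 170; the given cells sum to 122, so (4,4) = 48.
Anti-diagonal needs 170; the known cells sum to 134, so (1,4) = 36.
Row 1 needs 170; the known cells sum to 123, so (1,3) = 47.
Row 3: 40 + 43 + 46 + ? = 170, so (3,4) = 41.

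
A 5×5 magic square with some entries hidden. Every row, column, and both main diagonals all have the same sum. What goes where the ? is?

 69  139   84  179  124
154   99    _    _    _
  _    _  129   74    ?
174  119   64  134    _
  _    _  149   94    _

144

Row 1 is complete and sums to 595; that is the magic constant.
Row 4 needs 595; the known cells sum to 491, so (4,5) = 104.
Column 3 must total 595; the given cells sum to 426, so (2,3) = 169.
Column 4 must total 595; the given cells sum to 481, so (2,4) = 114.
From main diagonal, 595 − (69 + 99 + 129 + 134) gives (5,5) = 164.
Anti-diagonal needs 595; the known cells sum to 486, so (5,1) = 109.
Using row 2: 154 + 99 + 169 + 114 + ? → (2,5) = 595 − 536 = 59.
Row 5 needs 595; the known cells sum to 516, so (5,2) = 79.
Using column 1: 69 + 154 + 174 + 109 + ? → (3,1) = 595 − 506 = 89.
From column 2, 595 − (139 + 99 + 119 + 79) gives (3,2) = 159.
Column 5 needs 595; the known cells sum to 451, so (3,5) = 144.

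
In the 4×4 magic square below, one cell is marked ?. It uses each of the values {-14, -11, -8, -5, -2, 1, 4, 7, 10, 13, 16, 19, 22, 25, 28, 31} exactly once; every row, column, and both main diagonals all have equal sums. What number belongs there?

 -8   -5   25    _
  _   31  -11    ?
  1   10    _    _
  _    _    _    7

The 16 entries sum to 136, so each line sums to 136/4 = 34.
Row 1 needs 34; the known cells sum to 12, so (1,4) = 22.
Column 2: -5 + 31 + 10 + ? = 34, so (4,2) = -2.
Main diagonal must total 34; the given cells sum to 30, so (3,3) = 4.
From anti-diagonal, 34 − (22 + (-11) + 10) gives (4,1) = 13.
From row 3, 34 − (1 + 10 + 4) gives (3,4) = 19.
Row 4: 13 + (-2) + 7 + ? = 34, so (4,3) = 16.
From column 1, 34 − (-8 + 1 + 13) gives (2,1) = 28.
The remaining cell in column 4 is (2,4) = 34 − 48 = -14.

-14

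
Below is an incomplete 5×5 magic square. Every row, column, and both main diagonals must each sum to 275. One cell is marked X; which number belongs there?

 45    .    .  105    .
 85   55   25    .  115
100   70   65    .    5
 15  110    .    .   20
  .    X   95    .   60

Row 2 must total 275; the given cells sum to 280, so (2,4) = -5.
From row 3, 275 − (100 + 70 + 65 + 5) gives (3,4) = 35.
Using column 1: 45 + 85 + 100 + 15 + ? → (5,1) = 275 − 245 = 30.
The remaining cell in column 5 is (1,5) = 275 − 200 = 75.
Main diagonal must total 275; the given cells sum to 225, so (4,4) = 50.
From row 4, 275 − (15 + 110 + 50 + 20) gives (4,3) = 80.
From column 3, 275 − (25 + 65 + 80 + 95) gives (1,3) = 10.
Using column 4: 105 + (-5) + 35 + 50 + ? → (5,4) = 275 − 185 = 90.
Row 1: 45 + 10 + 105 + 75 + ? = 275, so (1,2) = 40.
Using row 5: 30 + 95 + 90 + 60 + ? → (5,2) = 275 − 275 = 0.

0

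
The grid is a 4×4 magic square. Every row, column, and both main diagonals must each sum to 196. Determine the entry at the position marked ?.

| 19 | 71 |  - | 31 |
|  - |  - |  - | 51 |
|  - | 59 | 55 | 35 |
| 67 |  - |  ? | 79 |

Row 1 must total 196; the given cells sum to 121, so (1,3) = 75.
Row 3 needs 196; the known cells sum to 149, so (3,1) = 47.
Column 1 needs 196; the known cells sum to 133, so (2,1) = 63.
From main diagonal, 196 − (19 + 55 + 79) gives (2,2) = 43.
Using anti-diagonal: 31 + 59 + 67 + ? → (2,3) = 196 − 157 = 39.
From column 2, 196 − (71 + 43 + 59) gives (4,2) = 23.
Column 3 must total 196; the given cells sum to 169, so (4,3) = 27.

27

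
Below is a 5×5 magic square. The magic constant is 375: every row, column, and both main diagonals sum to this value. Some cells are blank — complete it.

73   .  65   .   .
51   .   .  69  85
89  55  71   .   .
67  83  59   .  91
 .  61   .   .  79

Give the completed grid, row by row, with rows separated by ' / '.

73 99 65 81 57 / 51 77 93 69 85 / 89 55 71 97 63 / 67 83 59 75 91 / 95 61 87 53 79

From row 4, 375 − (67 + 83 + 59 + 91) gives (4,4) = 75.
From column 1, 375 − (73 + 51 + 89 + 67) gives (5,1) = 95.
Main diagonal: 73 + 71 + 75 + 79 + ? = 375, so (2,2) = 77.
From anti-diagonal, 375 − (69 + 71 + 83 + 95) gives (1,5) = 57.
Row 2 needs 375; the known cells sum to 282, so (2,3) = 93.
Column 2 needs 375; the known cells sum to 276, so (1,2) = 99.
Column 3 needs 375; the known cells sum to 288, so (5,3) = 87.
Column 5: 57 + 85 + 91 + 79 + ? = 375, so (3,5) = 63.
From row 1, 375 − (73 + 99 + 65 + 57) gives (1,4) = 81.
Row 3 must total 375; the given cells sum to 278, so (3,4) = 97.
Row 5 needs 375; the known cells sum to 322, so (5,4) = 53.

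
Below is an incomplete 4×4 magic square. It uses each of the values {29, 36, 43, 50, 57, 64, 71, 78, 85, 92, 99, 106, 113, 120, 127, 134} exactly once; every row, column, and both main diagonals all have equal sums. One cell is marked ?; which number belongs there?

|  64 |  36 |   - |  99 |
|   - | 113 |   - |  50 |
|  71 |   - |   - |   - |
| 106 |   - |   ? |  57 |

The 16 entries sum to 1304, so each line sums to 1304/4 = 326.
The remaining cell in row 1 is (1,3) = 326 − 199 = 127.
Column 1: 64 + 71 + 106 + ? = 326, so (2,1) = 85.
Column 4 must total 326; the given cells sum to 206, so (3,4) = 120.
The remaining cell in main diagonal is (3,3) = 326 − 234 = 92.
Row 2: 85 + 113 + 50 + ? = 326, so (2,3) = 78.
Row 3 must total 326; the given cells sum to 283, so (3,2) = 43.
Column 2 must total 326; the given cells sum to 192, so (4,2) = 134.
Column 3: 127 + 78 + 92 + ? = 326, so (4,3) = 29.

29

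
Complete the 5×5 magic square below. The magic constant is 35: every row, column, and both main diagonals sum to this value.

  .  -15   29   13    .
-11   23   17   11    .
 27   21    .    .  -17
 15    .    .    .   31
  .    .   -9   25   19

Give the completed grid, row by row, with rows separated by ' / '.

1 -15 29 13 7 / -11 23 17 11 -5 / 27 21 5 -1 -17 / 15 9 -7 -13 31 / 3 -3 -9 25 19

Row 2 must total 35; the given cells sum to 40, so (2,5) = -5.
From column 5, 35 − (-5 + (-17) + 31 + 19) gives (1,5) = 7.
Using row 1: -15 + 29 + 13 + 7 + ? → (1,1) = 35 − 34 = 1.
Using column 1: 1 + (-11) + 27 + 15 + ? → (5,1) = 35 − 32 = 3.
Row 5 must total 35; the given cells sum to 38, so (5,2) = -3.
The remaining cell in column 2 is (4,2) = 35 − 26 = 9.
Using anti-diagonal: 7 + 11 + 9 + 3 + ? → (3,3) = 35 − 30 = 5.
From row 3, 35 − (27 + 21 + 5 + (-17)) gives (3,4) = -1.
The remaining cell in column 3 is (4,3) = 35 − 42 = -7.
Column 4: 13 + 11 + (-1) + 25 + ? = 35, so (4,4) = -13.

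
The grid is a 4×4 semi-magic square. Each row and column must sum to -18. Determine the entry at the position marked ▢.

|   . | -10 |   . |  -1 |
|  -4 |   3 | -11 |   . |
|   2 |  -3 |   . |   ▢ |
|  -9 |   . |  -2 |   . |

-12

Using row 2: -4 + 3 + (-11) + ? → (2,4) = -18 − (-12) = -6.
From column 1, -18 − (-4 + 2 + (-9)) gives (1,1) = -7.
The remaining cell in column 2 is (4,2) = -18 − (-10) = -8.
From row 1, -18 − (-7 + (-10) + (-1)) gives (1,3) = 0.
Row 4: -9 + (-8) + (-2) + ? = -18, so (4,4) = 1.
Column 3 must total -18; the given cells sum to -13, so (3,3) = -5.
Column 4 must total -18; the given cells sum to -6, so (3,4) = -12.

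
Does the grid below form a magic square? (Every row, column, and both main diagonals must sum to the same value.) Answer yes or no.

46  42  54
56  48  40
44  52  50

No — main diagonal sums to 144 but row 1 sums to 142.

Row 1: 46 + 42 + 54 = 142.
Row 2: 56 + 48 + 40 = 144.
Row 3: 44 + 52 + 50 = 146.
Column 1: 46 + 56 + 44 = 146.
Column 2: 42 + 48 + 52 = 142.
Column 3: 54 + 40 + 50 = 144.
Main diagonal: 46 + 48 + 50 = 144.
Anti-diagonal: 54 + 48 + 44 = 146.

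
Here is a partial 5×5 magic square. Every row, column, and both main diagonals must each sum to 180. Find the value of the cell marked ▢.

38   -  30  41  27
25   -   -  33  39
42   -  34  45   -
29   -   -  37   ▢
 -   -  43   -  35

Row 1 must total 180; the given cells sum to 136, so (1,2) = 44.
Column 1 needs 180; the known cells sum to 134, so (5,1) = 46.
Column 4 must total 180; the given cells sum to 156, so (5,4) = 24.
Using main diagonal: 38 + 34 + 37 + 35 + ? → (2,2) = 180 − 144 = 36.
Anti-diagonal needs 180; the known cells sum to 140, so (4,2) = 40.
Row 2: 25 + 36 + 33 + 39 + ? = 180, so (2,3) = 47.
Using row 5: 46 + 43 + 24 + 35 + ? → (5,2) = 180 − 148 = 32.
From column 2, 180 − (44 + 36 + 40 + 32) gives (3,2) = 28.
The remaining cell in column 3 is (4,3) = 180 − 154 = 26.
The remaining cell in row 3 is (3,5) = 180 − 149 = 31.
Row 4 must total 180; the given cells sum to 132, so (4,5) = 48.

48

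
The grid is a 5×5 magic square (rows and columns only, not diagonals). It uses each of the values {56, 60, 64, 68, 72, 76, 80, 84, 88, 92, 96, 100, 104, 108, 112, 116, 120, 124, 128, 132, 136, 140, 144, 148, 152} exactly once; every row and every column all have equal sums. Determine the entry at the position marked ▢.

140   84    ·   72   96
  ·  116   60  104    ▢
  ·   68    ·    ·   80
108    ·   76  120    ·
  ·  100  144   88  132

148

The 25 entries sum to 2600, so each line sums to 2600/5 = 520.
Using row 1: 140 + 84 + 72 + 96 + ? → (1,3) = 520 − 392 = 128.
Row 5 needs 520; the known cells sum to 464, so (5,1) = 56.
Using column 2: 84 + 116 + 68 + 100 + ? → (4,2) = 520 − 368 = 152.
Using column 3: 128 + 60 + 76 + 144 + ? → (3,3) = 520 − 408 = 112.
The remaining cell in column 4 is (3,4) = 520 − 384 = 136.
Row 3 needs 520; the known cells sum to 396, so (3,1) = 124.
Row 4: 108 + 152 + 76 + 120 + ? = 520, so (4,5) = 64.
Column 1 must total 520; the given cells sum to 428, so (2,1) = 92.
Column 5: 96 + 80 + 64 + 132 + ? = 520, so (2,5) = 148.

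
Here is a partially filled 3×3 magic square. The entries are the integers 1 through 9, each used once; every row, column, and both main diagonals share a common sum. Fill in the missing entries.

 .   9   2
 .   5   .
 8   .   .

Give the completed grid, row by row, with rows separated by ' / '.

4 9 2 / 3 5 7 / 8 1 6

The entries are 1 through 9, which sum to 45, so each line sums to 45/3 = 15.
From row 1, 15 − (9 + 2) gives (1,1) = 4.
Column 1: 4 + 8 + ? = 15, so (2,1) = 3.
The remaining cell in column 2 is (3,2) = 15 − 14 = 1.
Main diagonal needs 15; the known cells sum to 9, so (3,3) = 6.
Using row 2: 3 + 5 + ? → (2,3) = 15 − 8 = 7.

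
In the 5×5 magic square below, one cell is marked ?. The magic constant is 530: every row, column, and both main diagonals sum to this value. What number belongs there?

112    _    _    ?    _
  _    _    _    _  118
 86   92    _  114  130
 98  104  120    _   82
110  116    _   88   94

100

The remaining cell in row 3 is (3,3) = 530 − 422 = 108.
From row 4, 530 − (98 + 104 + 120 + 82) gives (4,4) = 126.
The remaining cell in row 5 is (5,3) = 530 − 408 = 122.
From column 1, 530 − (112 + 86 + 98 + 110) gives (2,1) = 124.
Column 5 must total 530; the given cells sum to 424, so (1,5) = 106.
The remaining cell in main diagonal is (2,2) = 530 − 440 = 90.
Anti-diagonal: 106 + 108 + 104 + 110 + ? = 530, so (2,4) = 102.
Row 2 needs 530; the known cells sum to 434, so (2,3) = 96.
Column 2: 90 + 92 + 104 + 116 + ? = 530, so (1,2) = 128.
Column 3 needs 530; the known cells sum to 446, so (1,3) = 84.
The remaining cell in column 4 is (1,4) = 530 − 430 = 100.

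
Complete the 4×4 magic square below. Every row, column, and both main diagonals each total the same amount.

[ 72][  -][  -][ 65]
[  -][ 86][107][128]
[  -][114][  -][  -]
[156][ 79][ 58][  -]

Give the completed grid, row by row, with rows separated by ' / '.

Anti-diagonal is already complete: 65 + 107 + 114 + 156 = 442, so that is the magic constant.
Row 2 must total 442; the given cells sum to 321, so (2,1) = 121.
The remaining cell in row 4 is (4,4) = 442 − 293 = 149.
Column 1 needs 442; the known cells sum to 349, so (3,1) = 93.
Column 2: 86 + 114 + 79 + ? = 442, so (1,2) = 163.
Column 4 must total 442; the given cells sum to 342, so (3,4) = 100.
Main diagonal needs 442; the known cells sum to 307, so (3,3) = 135.
Using row 1: 72 + 163 + 65 + ? → (1,3) = 442 − 300 = 142.

72 163 142 65 / 121 86 107 128 / 93 114 135 100 / 156 79 58 149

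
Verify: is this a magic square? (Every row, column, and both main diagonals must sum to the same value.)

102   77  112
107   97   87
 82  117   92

Row 1: 102 + 77 + 112 = 291.
Row 2: 107 + 97 + 87 = 291.
Row 3: 82 + 117 + 92 = 291.
Column 1: 102 + 107 + 82 = 291.
Column 2: 77 + 97 + 117 = 291.
Column 3: 112 + 87 + 92 = 291.
Main diagonal: 102 + 97 + 92 = 291.
Anti-diagonal: 112 + 97 + 82 = 291.
All lines sum to 291.

Yes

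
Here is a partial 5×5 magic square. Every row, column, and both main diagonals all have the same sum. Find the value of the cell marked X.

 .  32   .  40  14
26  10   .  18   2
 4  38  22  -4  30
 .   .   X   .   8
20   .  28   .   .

0

Row 3 is complete and sums to 90; that is the magic constant.
From row 2, 90 − (26 + 10 + 18 + 2) gives (2,3) = 34.
Column 5 must total 90; the given cells sum to 54, so (5,5) = 36.
Anti-diagonal: 14 + 18 + 22 + 20 + ? = 90, so (4,2) = 16.
Column 2 needs 90; the known cells sum to 96, so (5,2) = -6.
From row 5, 90 − (20 + (-6) + 28 + 36) gives (5,4) = 12.
Column 4 needs 90; the known cells sum to 66, so (4,4) = 24.
Main diagonal: 10 + 22 + 24 + 36 + ? = 90, so (1,1) = -2.
Row 1: -2 + 32 + 40 + 14 + ? = 90, so (1,3) = 6.
The remaining cell in column 1 is (4,1) = 90 − 48 = 42.
The remaining cell in column 3 is (4,3) = 90 − 90 = 0.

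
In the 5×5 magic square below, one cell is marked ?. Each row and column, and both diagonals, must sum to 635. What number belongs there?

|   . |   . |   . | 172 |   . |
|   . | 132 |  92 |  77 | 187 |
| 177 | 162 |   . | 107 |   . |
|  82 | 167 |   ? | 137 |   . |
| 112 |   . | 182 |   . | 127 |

Row 2: 132 + 92 + 77 + 187 + ? = 635, so (2,1) = 147.
Column 1 must total 635; the given cells sum to 518, so (1,1) = 117.
Column 4: 172 + 77 + 107 + 137 + ? = 635, so (5,4) = 142.
From main diagonal, 635 − (117 + 132 + 137 + 127) gives (3,3) = 122.
Anti-diagonal must total 635; the given cells sum to 478, so (1,5) = 157.
Row 3 must total 635; the given cells sum to 568, so (3,5) = 67.
Row 5: 112 + 182 + 142 + 127 + ? = 635, so (5,2) = 72.
Column 2 must total 635; the given cells sum to 533, so (1,2) = 102.
From column 5, 635 − (157 + 187 + 67 + 127) gives (4,5) = 97.
Row 1 needs 635; the known cells sum to 548, so (1,3) = 87.
Row 4 needs 635; the known cells sum to 483, so (4,3) = 152.

152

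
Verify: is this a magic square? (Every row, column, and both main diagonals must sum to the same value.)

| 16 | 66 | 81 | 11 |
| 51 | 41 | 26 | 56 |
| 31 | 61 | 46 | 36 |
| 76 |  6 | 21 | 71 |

Row 1: 16 + 66 + 81 + 11 = 174.
Row 2: 51 + 41 + 26 + 56 = 174.
Row 3: 31 + 61 + 46 + 36 = 174.
Row 4: 76 + 6 + 21 + 71 = 174.
Column 1: 16 + 51 + 31 + 76 = 174.
Column 2: 66 + 41 + 61 + 6 = 174.
Column 3: 81 + 26 + 46 + 21 = 174.
Column 4: 11 + 56 + 36 + 71 = 174.
Main diagonal: 16 + 41 + 46 + 71 = 174.
Anti-diagonal: 11 + 26 + 61 + 76 = 174.
All lines sum to 174.

Yes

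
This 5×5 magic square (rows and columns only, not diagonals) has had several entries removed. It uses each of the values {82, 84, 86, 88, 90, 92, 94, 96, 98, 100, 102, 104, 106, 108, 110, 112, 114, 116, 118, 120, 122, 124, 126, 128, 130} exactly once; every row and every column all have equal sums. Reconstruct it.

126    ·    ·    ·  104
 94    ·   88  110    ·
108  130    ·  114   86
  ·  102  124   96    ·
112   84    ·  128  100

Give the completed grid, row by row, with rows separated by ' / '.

The 25 entries sum to 2650, so each line sums to 2650/5 = 530.
Row 3 needs 530; the known cells sum to 438, so (3,3) = 92.
Using row 5: 112 + 84 + 128 + 100 + ? → (5,3) = 530 − 424 = 106.
Column 1 must total 530; the given cells sum to 440, so (4,1) = 90.
Column 3: 88 + 92 + 124 + 106 + ? = 530, so (1,3) = 120.
Using column 4: 110 + 114 + 96 + 128 + ? → (1,4) = 530 − 448 = 82.
From row 1, 530 − (126 + 120 + 82 + 104) gives (1,2) = 98.
Row 4 needs 530; the known cells sum to 412, so (4,5) = 118.
The remaining cell in column 2 is (2,2) = 530 − 414 = 116.
Column 5 must total 530; the given cells sum to 408, so (2,5) = 122.

126 98 120 82 104 / 94 116 88 110 122 / 108 130 92 114 86 / 90 102 124 96 118 / 112 84 106 128 100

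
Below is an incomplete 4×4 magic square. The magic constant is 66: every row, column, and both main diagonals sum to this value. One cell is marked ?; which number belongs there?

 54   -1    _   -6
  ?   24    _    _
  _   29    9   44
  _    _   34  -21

-11

Row 1: 54 + (-1) + (-6) + ? = 66, so (1,3) = 19.
Using row 3: 29 + 9 + 44 + ? → (3,1) = 66 − 82 = -16.
The remaining cell in column 2 is (4,2) = 66 − 52 = 14.
Column 3 needs 66; the known cells sum to 62, so (2,3) = 4.
Column 4 must total 66; the given cells sum to 17, so (2,4) = 49.
Anti-diagonal: -6 + 4 + 29 + ? = 66, so (4,1) = 39.
The remaining cell in row 2 is (2,1) = 66 − 77 = -11.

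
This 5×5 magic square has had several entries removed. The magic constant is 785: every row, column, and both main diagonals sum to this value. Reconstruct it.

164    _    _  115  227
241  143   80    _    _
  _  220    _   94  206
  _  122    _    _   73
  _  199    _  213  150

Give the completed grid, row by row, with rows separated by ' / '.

Using column 2: 143 + 220 + 122 + 199 + ? → (1,2) = 785 − 684 = 101.
Column 5 needs 785; the known cells sum to 656, so (2,5) = 129.
Row 1 must total 785; the given cells sum to 607, so (1,3) = 178.
Row 2: 241 + 143 + 80 + 129 + ? = 785, so (2,4) = 192.
Column 4 must total 785; the given cells sum to 614, so (4,4) = 171.
Main diagonal needs 785; the known cells sum to 628, so (3,3) = 157.
Anti-diagonal needs 785; the known cells sum to 698, so (5,1) = 87.
The remaining cell in row 3 is (3,1) = 785 − 677 = 108.
The remaining cell in row 5 is (5,3) = 785 − 649 = 136.
Column 1 must total 785; the given cells sum to 600, so (4,1) = 185.
Using column 3: 178 + 80 + 157 + 136 + ? → (4,3) = 785 − 551 = 234.

164 101 178 115 227 / 241 143 80 192 129 / 108 220 157 94 206 / 185 122 234 171 73 / 87 199 136 213 150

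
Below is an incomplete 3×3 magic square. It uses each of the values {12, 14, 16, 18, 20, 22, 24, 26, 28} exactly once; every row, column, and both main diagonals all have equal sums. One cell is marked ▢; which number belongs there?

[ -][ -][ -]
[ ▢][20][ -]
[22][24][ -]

The 9 entries sum to 180, so each line sums to 180/3 = 60.
Using row 3: 22 + 24 + ? → (3,3) = 60 − 46 = 14.
Using column 2: 20 + 24 + ? → (1,2) = 60 − 44 = 16.
From main diagonal, 60 − (20 + 14) gives (1,1) = 26.
Anti-diagonal: 20 + 22 + ? = 60, so (1,3) = 18.
Column 1 needs 60; the known cells sum to 48, so (2,1) = 12.

12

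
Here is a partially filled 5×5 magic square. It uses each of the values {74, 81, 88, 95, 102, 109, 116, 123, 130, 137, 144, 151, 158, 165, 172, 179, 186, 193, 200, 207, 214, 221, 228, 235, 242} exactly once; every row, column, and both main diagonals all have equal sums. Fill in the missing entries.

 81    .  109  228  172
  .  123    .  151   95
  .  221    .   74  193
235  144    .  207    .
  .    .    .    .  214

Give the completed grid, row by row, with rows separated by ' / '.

The 25 entries sum to 3950, so each line sums to 3950/5 = 790.
Using row 1: 81 + 109 + 228 + 172 + ? → (1,2) = 790 − 590 = 200.
Column 2 needs 790; the known cells sum to 688, so (5,2) = 102.
Column 4 must total 790; the given cells sum to 660, so (5,4) = 130.
Using column 5: 172 + 95 + 193 + 214 + ? → (4,5) = 790 − 674 = 116.
Main diagonal must total 790; the given cells sum to 625, so (3,3) = 165.
Anti-diagonal must total 790; the given cells sum to 632, so (5,1) = 158.
The remaining cell in row 3 is (3,1) = 790 − 653 = 137.
Row 4: 235 + 144 + 207 + 116 + ? = 790, so (4,3) = 88.
The remaining cell in row 5 is (5,3) = 790 − 604 = 186.
Column 1 must total 790; the given cells sum to 611, so (2,1) = 179.
The remaining cell in column 3 is (2,3) = 790 − 548 = 242.

81 200 109 228 172 / 179 123 242 151 95 / 137 221 165 74 193 / 235 144 88 207 116 / 158 102 186 130 214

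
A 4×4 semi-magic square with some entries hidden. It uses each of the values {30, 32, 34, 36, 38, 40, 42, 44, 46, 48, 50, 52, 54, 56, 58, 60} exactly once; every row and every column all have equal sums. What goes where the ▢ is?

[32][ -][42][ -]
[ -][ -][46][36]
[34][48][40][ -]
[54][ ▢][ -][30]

The 16 entries sum to 720, so each line sums to 720/4 = 180.
The remaining cell in row 3 is (3,4) = 180 − 122 = 58.
Using column 1: 32 + 34 + 54 + ? → (2,1) = 180 − 120 = 60.
Column 3 must total 180; the given cells sum to 128, so (4,3) = 52.
From column 4, 180 − (36 + 58 + 30) gives (1,4) = 56.
Row 1: 32 + 42 + 56 + ? = 180, so (1,2) = 50.
From row 2, 180 − (60 + 46 + 36) gives (2,2) = 38.
Row 4 needs 180; the known cells sum to 136, so (4,2) = 44.

44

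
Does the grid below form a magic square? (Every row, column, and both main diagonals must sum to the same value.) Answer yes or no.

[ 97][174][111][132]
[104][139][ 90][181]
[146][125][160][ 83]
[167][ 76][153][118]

Yes

Row 1: 97 + 174 + 111 + 132 = 514.
Row 2: 104 + 139 + 90 + 181 = 514.
Row 3: 146 + 125 + 160 + 83 = 514.
Row 4: 167 + 76 + 153 + 118 = 514.
Column 1: 97 + 104 + 146 + 167 = 514.
Column 2: 174 + 139 + 125 + 76 = 514.
Column 3: 111 + 90 + 160 + 153 = 514.
Column 4: 132 + 181 + 83 + 118 = 514.
Main diagonal: 97 + 139 + 160 + 118 = 514.
Anti-diagonal: 132 + 90 + 125 + 167 = 514.
All lines sum to 514.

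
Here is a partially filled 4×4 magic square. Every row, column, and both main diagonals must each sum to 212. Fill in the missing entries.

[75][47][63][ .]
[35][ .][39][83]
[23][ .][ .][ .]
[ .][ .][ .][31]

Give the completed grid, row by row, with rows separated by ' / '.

75 47 63 27 / 35 55 39 83 / 23 67 51 71 / 79 43 59 31

From row 1, 212 − (75 + 47 + 63) gives (1,4) = 27.
Row 2: 35 + 39 + 83 + ? = 212, so (2,2) = 55.
Column 1 needs 212; the known cells sum to 133, so (4,1) = 79.
The remaining cell in column 4 is (3,4) = 212 − 141 = 71.
The remaining cell in main diagonal is (3,3) = 212 − 161 = 51.
Anti-diagonal must total 212; the given cells sum to 145, so (3,2) = 67.
Column 2 needs 212; the known cells sum to 169, so (4,2) = 43.
From column 3, 212 − (63 + 39 + 51) gives (4,3) = 59.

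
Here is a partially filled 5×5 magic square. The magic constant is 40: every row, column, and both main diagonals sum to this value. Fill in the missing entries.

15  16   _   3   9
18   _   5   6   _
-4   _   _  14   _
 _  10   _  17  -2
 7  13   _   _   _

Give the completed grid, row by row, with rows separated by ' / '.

15 16 -3 3 9 / 18 -1 5 6 12 / -4 2 8 14 20 / 4 10 11 17 -2 / 7 13 19 0 1

Row 1 must total 40; the given cells sum to 43, so (1,3) = -3.
The remaining cell in column 1 is (4,1) = 40 − 36 = 4.
From column 4, 40 − (3 + 6 + 14 + 17) gives (5,4) = 0.
Anti-diagonal needs 40; the known cells sum to 32, so (3,3) = 8.
Row 4 must total 40; the given cells sum to 29, so (4,3) = 11.
The remaining cell in column 3 is (5,3) = 40 − 21 = 19.
Row 5: 7 + 13 + 19 + 0 + ? = 40, so (5,5) = 1.
Main diagonal: 15 + 8 + 17 + 1 + ? = 40, so (2,2) = -1.
Row 2 needs 40; the known cells sum to 28, so (2,5) = 12.
The remaining cell in column 2 is (3,2) = 40 − 38 = 2.
Column 5: 9 + 12 + (-2) + 1 + ? = 40, so (3,5) = 20.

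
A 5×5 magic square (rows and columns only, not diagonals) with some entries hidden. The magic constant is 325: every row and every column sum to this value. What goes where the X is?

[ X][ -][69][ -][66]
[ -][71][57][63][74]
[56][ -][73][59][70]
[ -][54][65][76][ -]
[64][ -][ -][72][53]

The remaining cell in row 2 is (2,1) = 325 − 265 = 60.
Row 3 must total 325; the given cells sum to 258, so (3,2) = 67.
Column 3: 69 + 57 + 73 + 65 + ? = 325, so (5,3) = 61.
From column 4, 325 − (63 + 59 + 76 + 72) gives (1,4) = 55.
The remaining cell in column 5 is (4,5) = 325 − 263 = 62.
From row 4, 325 − (54 + 65 + 76 + 62) gives (4,1) = 68.
Row 5 needs 325; the known cells sum to 250, so (5,2) = 75.
The remaining cell in column 1 is (1,1) = 325 − 248 = 77.

77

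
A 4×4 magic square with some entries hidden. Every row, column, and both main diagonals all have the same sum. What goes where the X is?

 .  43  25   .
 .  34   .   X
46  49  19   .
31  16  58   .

55

Column 2 is complete and sums to 142; that is the magic constant.
Row 3: 46 + 49 + 19 + ? = 142, so (3,4) = 28.
The remaining cell in row 4 is (4,4) = 142 − 105 = 37.
From column 3, 142 − (25 + 19 + 58) gives (2,3) = 40.
Main diagonal must total 142; the given cells sum to 90, so (1,1) = 52.
The remaining cell in anti-diagonal is (1,4) = 142 − 120 = 22.
The remaining cell in column 1 is (2,1) = 142 − 129 = 13.
From column 4, 142 − (22 + 28 + 37) gives (2,4) = 55.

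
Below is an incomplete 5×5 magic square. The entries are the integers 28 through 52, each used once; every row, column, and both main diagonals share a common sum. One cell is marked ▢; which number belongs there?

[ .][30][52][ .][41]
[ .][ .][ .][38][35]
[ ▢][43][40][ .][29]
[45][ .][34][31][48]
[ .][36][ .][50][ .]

51

The entries are 28 through 52, which sum to 1000, so each line sums to 1000/5 = 200.
The remaining cell in row 4 is (4,2) = 200 − 158 = 42.
Column 2: 30 + 43 + 42 + 36 + ? = 200, so (2,2) = 49.
Column 5: 41 + 35 + 29 + 48 + ? = 200, so (5,5) = 47.
Using main diagonal: 49 + 40 + 31 + 47 + ? → (1,1) = 200 − 167 = 33.
Using anti-diagonal: 41 + 38 + 40 + 42 + ? → (5,1) = 200 − 161 = 39.
The remaining cell in row 1 is (1,4) = 200 − 156 = 44.
Row 5: 39 + 36 + 50 + 47 + ? = 200, so (5,3) = 28.
Column 3 must total 200; the given cells sum to 154, so (2,3) = 46.
Using column 4: 44 + 38 + 31 + 50 + ? → (3,4) = 200 − 163 = 37.
Row 2 needs 200; the known cells sum to 168, so (2,1) = 32.
Using row 3: 43 + 40 + 37 + 29 + ? → (3,1) = 200 − 149 = 51.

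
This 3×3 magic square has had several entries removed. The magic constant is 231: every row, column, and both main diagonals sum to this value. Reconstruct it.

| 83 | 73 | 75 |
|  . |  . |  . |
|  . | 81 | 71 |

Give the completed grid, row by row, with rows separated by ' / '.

83 73 75 / 69 77 85 / 79 81 71

Using row 3: 81 + 71 + ? → (3,1) = 231 − 152 = 79.
Using column 1: 83 + 79 + ? → (2,1) = 231 − 162 = 69.
Column 2: 73 + 81 + ? = 231, so (2,2) = 77.
From column 3, 231 − (75 + 71) gives (2,3) = 85.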